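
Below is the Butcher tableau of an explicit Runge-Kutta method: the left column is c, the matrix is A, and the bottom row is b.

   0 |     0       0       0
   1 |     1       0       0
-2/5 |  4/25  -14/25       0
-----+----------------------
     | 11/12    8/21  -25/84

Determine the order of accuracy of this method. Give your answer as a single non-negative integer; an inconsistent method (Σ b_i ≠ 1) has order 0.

3

b = (11/12, 8/21, -25/84)
c = (0, 1, -2/5)
Ac = (0, 0, -14/25)
Σ b_i: 11/12·1 + 8/21·1 + (-25/84)·1 = 1 ✓
b·c: 8/21·1 + (-25/84)·(-2/5) = 1/2 ✓
b·c²: 8/21·1 + (-25/84)·4/25 = 1/3 ✓
b·Ac: (-25/84)·(-14/25) = 1/6 ✓; 3 stages ⇒ order 3.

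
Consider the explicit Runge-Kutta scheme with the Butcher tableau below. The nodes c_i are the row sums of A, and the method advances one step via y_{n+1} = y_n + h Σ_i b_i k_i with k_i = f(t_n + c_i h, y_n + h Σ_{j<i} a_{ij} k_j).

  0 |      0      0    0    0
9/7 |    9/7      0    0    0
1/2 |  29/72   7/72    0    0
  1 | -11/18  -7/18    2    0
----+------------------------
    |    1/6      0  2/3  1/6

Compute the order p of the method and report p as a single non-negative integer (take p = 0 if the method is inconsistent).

4

b = (1/6, 0, 2/3, 1/6)
c = (0, 9/7, 1/2, 1)
Ac = (0, 0, 1/8, 1/2)
Σ b_i: 1/6·1 + 2/3·1 + 1/6·1 = 1 ✓
b·c: 2/3·1/2 + 1/6·1 = 1/2 ✓
b·c²: 2/3·1/4 + 1/6·1 = 1/3 ✓
b·Ac: 2/3·1/8 + 1/6·1/2 = 1/6 ✓
b·c³: 2/3·1/8 + 1/6·1 = 1/4 ✓
b·(c∘Ac): 2/3·1/16 + 1/6·1/2 = 1/8 ✓
b·Ac²: 2/3·9/56 + 1/6·(-1/7) = 1/12 ✓
b·A²c: 1/6·1/4 = 1/24 ✓; 4 stages ⇒ order 4.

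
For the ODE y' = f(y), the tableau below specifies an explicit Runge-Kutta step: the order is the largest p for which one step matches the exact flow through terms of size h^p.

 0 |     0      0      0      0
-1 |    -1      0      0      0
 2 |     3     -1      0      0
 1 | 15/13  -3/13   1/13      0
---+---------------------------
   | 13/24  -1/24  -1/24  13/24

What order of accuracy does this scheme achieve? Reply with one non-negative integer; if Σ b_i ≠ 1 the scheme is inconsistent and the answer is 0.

4

b = (13/24, -1/24, -1/24, 13/24)
c = (0, -1, 2, 1)
Ac = (0, 0, 1, 5/13)
Σ b_i: 13/24·1 + (-1/24)·1 + (-1/24)·1 + 13/24·1 = 1 ✓
b·c: (-1/24)·(-1) + (-1/24)·2 + 13/24·1 = 1/2 ✓
b·c²: (-1/24)·1 + (-1/24)·4 + 13/24·1 = 1/3 ✓
b·Ac: (-1/24)·1 + 13/24·5/13 = 1/6 ✓
b·c³: (-1/24)·(-1) + (-1/24)·8 + 13/24·1 = 1/4 ✓
b·(c∘Ac): (-1/24)·2 + 13/24·5/13 = 1/8 ✓
b·Ac²: (-1/24)·(-1) + 13/24·1/13 = 1/12 ✓
b·A²c: 13/24·1/13 = 1/24 ✓; 4 stages ⇒ order 4.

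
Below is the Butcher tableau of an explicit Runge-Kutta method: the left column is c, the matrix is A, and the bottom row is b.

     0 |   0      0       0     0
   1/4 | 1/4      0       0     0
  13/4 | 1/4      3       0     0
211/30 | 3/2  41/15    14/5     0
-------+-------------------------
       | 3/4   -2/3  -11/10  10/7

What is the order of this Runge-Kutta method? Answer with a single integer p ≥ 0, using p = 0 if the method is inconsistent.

0

b = (3/4, -2/3, -11/10, 10/7)
c = (0, 1/4, 13/4, 211/30)
Ac = (0, 0, 3/4, 587/60)
Σ b_i: 3/4·1 + (-2/3)·1 + (-11/10)·1 + 10/7·1 = 173/420 ≠ 1 ⇒ order 0.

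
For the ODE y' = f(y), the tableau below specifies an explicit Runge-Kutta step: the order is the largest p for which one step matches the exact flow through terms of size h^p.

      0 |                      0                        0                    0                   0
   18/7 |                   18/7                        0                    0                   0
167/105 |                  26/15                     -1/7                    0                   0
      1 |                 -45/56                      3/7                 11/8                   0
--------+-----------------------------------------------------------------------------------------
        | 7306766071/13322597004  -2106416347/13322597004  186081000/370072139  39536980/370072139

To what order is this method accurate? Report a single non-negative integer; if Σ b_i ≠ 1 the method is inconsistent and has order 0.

b = (7306766071/13322597004, -2106416347/13322597004, 186081000/370072139, 39536980/370072139)
c = (0, 18/7, 167/105, 1)
Ac = (0, 0, -18/49, 19339/5880)
Σ b_i: 7306766071/13322597004·1 + (-2106416347/13322597004)·1 + 186081000/370072139·1 + 39536980/370072139·1 = 1 ✓
b·c: (-2106416347/13322597004)·18/7 + 186081000/370072139·167/105 + 39536980/370072139·1 = 1/2 ✓
b·c²: (-2106416347/13322597004)·324/49 + 186081000/370072139·27889/11025 + 39536980/370072139·1 = 1/3 ✓
b·Ac: 186081000/370072139·(-18/49) + 39536980/370072139·19339/5880 = 1/6 ✓
b·c³: (-2106416347/13322597004)·5832/343 + 186081000/370072139·4657463/1157625 + 39536980/370072139·1 = -91142388094/163201813299 ≠ 1/4 ⇒ order 3.
b·(c∘Ac): 186081000/370072139·(-1002/1715) + 39536980/370072139·19339/5880 = 6266883611/108801208866 ≠ 1/8
b·Ac²: 186081000/370072139·(-324/343) + 39536980/370072139·3897053/617400 = 46484966653/233145447570 ≠ 1/12
b·A²c: 39536980/370072139·(-99/196) = -139791465/2590504973 ≠ 1/24

3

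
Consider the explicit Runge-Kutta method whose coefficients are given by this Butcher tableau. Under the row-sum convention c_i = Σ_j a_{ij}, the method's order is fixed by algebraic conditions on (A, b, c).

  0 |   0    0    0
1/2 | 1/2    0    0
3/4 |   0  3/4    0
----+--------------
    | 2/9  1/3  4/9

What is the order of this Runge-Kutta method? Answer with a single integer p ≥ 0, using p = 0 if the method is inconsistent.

b = (2/9, 1/3, 4/9)
c = (0, 1/2, 3/4)
Ac = (0, 0, 3/8)
Σ b_i: 2/9·1 + 1/3·1 + 4/9·1 = 1 ✓
b·c: 1/3·1/2 + 4/9·3/4 = 1/2 ✓
b·c²: 1/3·1/4 + 4/9·9/16 = 1/3 ✓
b·Ac: 4/9·3/8 = 1/6 ✓; 3 stages ⇒ order 3.

3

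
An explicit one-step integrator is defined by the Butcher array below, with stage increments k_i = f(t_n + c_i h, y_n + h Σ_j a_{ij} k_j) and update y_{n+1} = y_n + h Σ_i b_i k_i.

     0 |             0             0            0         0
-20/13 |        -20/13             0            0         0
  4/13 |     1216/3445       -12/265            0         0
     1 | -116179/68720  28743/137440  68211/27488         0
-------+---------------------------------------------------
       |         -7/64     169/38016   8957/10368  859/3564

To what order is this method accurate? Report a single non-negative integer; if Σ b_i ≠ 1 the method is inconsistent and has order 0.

b = (-7/64, 169/38016, 8957/10368, 859/3564)
c = (0, -20/13, 4/13, 1)
Ac = (0, 0, 48/689, 759/1718)
Σ b_i: (-7/64)·1 + 169/38016·1 + 8957/10368·1 + 859/3564·1 = 1 ✓
b·c: 169/38016·(-20/13) + 8957/10368·4/13 + 859/3564·1 = 1/2 ✓
b·c²: 169/38016·400/169 + 8957/10368·16/169 + 859/3564·1 = 1/3 ✓
b·Ac: 8957/10368·48/689 + 859/3564·759/1718 = 1/6 ✓
b·c³: 169/38016·(-8000/2197) + 8957/10368·64/2197 + 859/3564·1 = 1/4 ✓
b·(c∘Ac): 8957/10368·192/8957 + 859/3564·759/1718 = 1/8 ✓
b·Ac²: 8957/10368·(-960/8957) + 859/3564·627/859 = 1/12 ✓
b·A²c: 859/3564·297/1718 = 1/24 ✓; 4 stages ⇒ order 4.

4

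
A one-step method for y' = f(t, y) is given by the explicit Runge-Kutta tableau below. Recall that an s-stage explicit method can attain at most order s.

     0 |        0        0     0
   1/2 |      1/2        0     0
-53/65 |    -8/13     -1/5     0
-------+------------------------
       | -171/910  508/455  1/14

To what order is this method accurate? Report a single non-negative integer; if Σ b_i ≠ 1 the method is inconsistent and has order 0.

b = (-171/910, 508/455, 1/14)
c = (0, 1/2, -53/65)
Ac = (0, 0, -1/10)
Σ b_i: (-171/910)·1 + 508/455·1 + 1/14·1 = 1 ✓
b·c: 508/455·1/2 + 1/14·(-53/65) = 1/2 ✓
b·c²: 508/455·1/4 + 1/14·2809/4225 = 19319/59150 ≠ 1/3 ⇒ order 2.
b·Ac: 1/14·(-1/10) = -1/140 ≠ 1/6

2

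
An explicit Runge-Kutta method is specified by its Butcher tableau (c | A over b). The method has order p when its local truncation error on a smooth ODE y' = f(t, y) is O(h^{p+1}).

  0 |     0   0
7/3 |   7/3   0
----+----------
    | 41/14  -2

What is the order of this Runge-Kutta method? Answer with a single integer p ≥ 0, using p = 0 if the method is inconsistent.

b = (41/14, -2)
c = (0, 7/3)
Σ b_i: 41/14·1 + (-2)·1 = 13/14 ≠ 1 ⇒ order 0.

0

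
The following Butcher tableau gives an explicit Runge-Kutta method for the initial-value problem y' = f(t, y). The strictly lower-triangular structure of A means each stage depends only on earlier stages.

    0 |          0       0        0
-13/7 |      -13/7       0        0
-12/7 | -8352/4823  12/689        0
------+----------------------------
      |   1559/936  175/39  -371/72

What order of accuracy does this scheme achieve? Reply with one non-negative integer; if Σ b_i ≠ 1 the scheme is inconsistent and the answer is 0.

3

b = (1559/936, 175/39, -371/72)
c = (0, -13/7, -12/7)
Ac = (0, 0, -12/371)
Σ b_i: 1559/936·1 + 175/39·1 + (-371/72)·1 = 1 ✓
b·c: 175/39·(-13/7) + (-371/72)·(-12/7) = 1/2 ✓
b·c²: 175/39·169/49 + (-371/72)·144/49 = 1/3 ✓
b·Ac: (-371/72)·(-12/371) = 1/6 ✓; 3 stages ⇒ order 3.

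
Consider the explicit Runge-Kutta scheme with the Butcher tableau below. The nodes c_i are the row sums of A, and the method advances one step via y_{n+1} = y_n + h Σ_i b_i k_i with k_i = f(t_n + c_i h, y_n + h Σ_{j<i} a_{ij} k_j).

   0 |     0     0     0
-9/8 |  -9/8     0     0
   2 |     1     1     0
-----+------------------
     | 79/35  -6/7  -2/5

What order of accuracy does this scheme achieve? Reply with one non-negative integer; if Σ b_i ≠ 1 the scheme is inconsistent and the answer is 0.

b = (79/35, -6/7, -2/5)
c = (0, -9/8, 2)
Ac = (0, 0, -9/8)
Σ b_i: 79/35·1 + (-6/7)·1 + (-2/5)·1 = 1 ✓
b·c: (-6/7)·(-9/8) + (-2/5)·2 = 23/140 ≠ 1/2 ⇒ order 1.

1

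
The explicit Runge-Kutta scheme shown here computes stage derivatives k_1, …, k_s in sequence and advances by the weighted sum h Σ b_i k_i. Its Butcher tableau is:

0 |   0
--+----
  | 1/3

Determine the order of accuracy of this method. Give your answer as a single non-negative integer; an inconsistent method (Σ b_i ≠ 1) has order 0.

b = (1/3)
c = (0)
Σ b_i: 1/3·1 = 1/3 ≠ 1 ⇒ order 0.

0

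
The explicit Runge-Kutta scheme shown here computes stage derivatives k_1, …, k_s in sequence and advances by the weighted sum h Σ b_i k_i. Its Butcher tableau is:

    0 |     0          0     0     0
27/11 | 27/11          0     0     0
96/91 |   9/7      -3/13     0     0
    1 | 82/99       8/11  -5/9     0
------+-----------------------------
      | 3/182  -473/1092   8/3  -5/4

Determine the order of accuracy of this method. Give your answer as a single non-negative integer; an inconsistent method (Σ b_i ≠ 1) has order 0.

b = (3/182, -473/1092, 8/3, -5/4)
c = (0, 27/11, 96/91, 1)
Ac = (0, 0, -81/143, 39608/33033)
Σ b_i: 3/182·1 + (-473/1092)·1 + 8/3·1 + (-5/4)·1 = 1 ✓
b·c: (-473/1092)·27/11 + 8/3·96/91 + (-5/4)·1 = 1/2 ✓
b·c²: (-473/1092)·729/121 + 8/3·9216/8281 + (-5/4)·1 = -162485/182182 ≠ 1/3 ⇒ order 2.
b·Ac: 8/3·(-81/143) + (-5/4)·39608/33033 = -99406/33033 ≠ 1/6

2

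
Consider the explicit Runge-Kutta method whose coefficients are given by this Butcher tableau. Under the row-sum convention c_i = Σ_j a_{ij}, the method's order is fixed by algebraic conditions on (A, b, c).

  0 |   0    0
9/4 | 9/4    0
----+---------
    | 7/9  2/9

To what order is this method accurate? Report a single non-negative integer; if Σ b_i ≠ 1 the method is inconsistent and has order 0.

2

b = (7/9, 2/9)
c = (0, 9/4)
Σ b_i: 7/9·1 + 2/9·1 = 1 ✓
b·c: 2/9·9/4 = 1/2 ✓; 2 stages ⇒ order 2.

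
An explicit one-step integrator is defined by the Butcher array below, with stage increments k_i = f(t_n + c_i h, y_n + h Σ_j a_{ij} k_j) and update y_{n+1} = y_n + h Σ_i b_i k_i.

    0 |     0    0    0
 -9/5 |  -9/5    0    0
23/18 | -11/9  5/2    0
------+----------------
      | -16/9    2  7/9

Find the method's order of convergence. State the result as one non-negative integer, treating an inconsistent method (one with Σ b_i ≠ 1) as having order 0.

1

b = (-16/9, 2, 7/9)
c = (0, -9/5, 23/18)
Ac = (0, 0, -9/2)
Σ b_i: (-16/9)·1 + 2·1 + 7/9·1 = 1 ✓
b·c: 2·(-9/5) + 7/9·23/18 = -2111/810 ≠ 1/2 ⇒ order 1.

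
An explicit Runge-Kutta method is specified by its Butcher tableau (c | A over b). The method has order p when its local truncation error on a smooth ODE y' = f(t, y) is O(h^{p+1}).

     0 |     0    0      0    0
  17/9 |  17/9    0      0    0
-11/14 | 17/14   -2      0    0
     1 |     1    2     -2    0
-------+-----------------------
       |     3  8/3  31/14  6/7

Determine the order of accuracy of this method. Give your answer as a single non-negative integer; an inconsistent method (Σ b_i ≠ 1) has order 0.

b = (3, 8/3, 31/14, 6/7)
c = (0, 17/9, -11/14, 1)
Ac = (0, 0, -34/9, 337/63)
Σ b_i: 3·1 + 8/3·1 + 31/14·1 + 6/7·1 = 367/42 ≠ 1 ⇒ order 0.

0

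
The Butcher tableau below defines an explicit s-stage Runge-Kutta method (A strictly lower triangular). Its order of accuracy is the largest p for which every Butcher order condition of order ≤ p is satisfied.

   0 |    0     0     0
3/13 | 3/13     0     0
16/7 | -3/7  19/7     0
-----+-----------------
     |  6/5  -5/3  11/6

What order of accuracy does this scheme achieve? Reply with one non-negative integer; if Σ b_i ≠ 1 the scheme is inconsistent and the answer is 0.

b = (6/5, -5/3, 11/6)
c = (0, 3/13, 16/7)
Ac = (0, 0, 57/91)
Σ b_i: 6/5·1 + (-5/3)·1 + 11/6·1 = 41/30 ≠ 1 ⇒ order 0.

0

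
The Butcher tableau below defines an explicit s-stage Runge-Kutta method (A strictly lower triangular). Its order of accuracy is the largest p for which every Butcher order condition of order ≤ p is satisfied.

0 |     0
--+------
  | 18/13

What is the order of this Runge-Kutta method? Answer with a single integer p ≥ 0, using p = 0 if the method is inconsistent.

b = (18/13)
c = (0)
Σ b_i: 18/13·1 = 18/13 ≠ 1 ⇒ order 0.

0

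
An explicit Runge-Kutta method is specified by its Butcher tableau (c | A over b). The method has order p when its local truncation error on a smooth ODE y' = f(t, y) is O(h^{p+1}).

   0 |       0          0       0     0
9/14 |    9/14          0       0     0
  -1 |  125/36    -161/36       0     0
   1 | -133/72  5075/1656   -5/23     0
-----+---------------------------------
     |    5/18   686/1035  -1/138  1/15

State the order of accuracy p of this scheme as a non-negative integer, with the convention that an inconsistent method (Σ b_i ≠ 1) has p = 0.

4

b = (5/18, 686/1035, -1/138, 1/15)
c = (0, 9/14, -1, 1)
Ac = (0, 0, -23/8, 35/16)
Σ b_i: 5/18·1 + 686/1035·1 + (-1/138)·1 + 1/15·1 = 1 ✓
b·c: 686/1035·9/14 + (-1/138)·(-1) + 1/15·1 = 1/2 ✓
b·c²: 686/1035·81/196 + (-1/138)·1 + 1/15·1 = 1/3 ✓
b·Ac: (-1/138)·(-23/8) + 1/15·35/16 = 1/6 ✓
b·c³: 686/1035·729/2744 + (-1/138)·(-1) + 1/15·1 = 1/4 ✓
b·(c∘Ac): (-1/138)·23/8 + 1/15·35/16 = 1/8 ✓
b·Ac²: (-1/138)·(-207/112) + 1/15·235/224 = 1/12 ✓
b·A²c: 1/15·5/8 = 1/24 ✓; 4 stages ⇒ order 4.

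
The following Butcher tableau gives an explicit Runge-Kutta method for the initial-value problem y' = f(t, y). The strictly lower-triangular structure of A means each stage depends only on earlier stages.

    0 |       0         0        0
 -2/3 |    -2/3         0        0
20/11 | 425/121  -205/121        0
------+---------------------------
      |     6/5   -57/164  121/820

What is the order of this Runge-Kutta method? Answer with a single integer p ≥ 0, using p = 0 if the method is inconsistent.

3

b = (6/5, -57/164, 121/820)
c = (0, -2/3, 20/11)
Ac = (0, 0, 410/363)
Σ b_i: 6/5·1 + (-57/164)·1 + 121/820·1 = 1 ✓
b·c: (-57/164)·(-2/3) + 121/820·20/11 = 1/2 ✓
b·c²: (-57/164)·4/9 + 121/820·400/121 = 1/3 ✓
b·Ac: 121/820·410/363 = 1/6 ✓; 3 stages ⇒ order 3.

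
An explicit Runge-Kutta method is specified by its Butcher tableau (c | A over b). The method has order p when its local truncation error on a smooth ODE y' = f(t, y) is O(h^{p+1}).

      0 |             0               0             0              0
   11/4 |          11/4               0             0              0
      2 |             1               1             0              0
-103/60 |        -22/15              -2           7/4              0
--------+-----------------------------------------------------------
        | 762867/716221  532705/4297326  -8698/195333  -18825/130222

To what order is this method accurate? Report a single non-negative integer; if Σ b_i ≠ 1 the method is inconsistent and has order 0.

3

b = (762867/716221, 532705/4297326, -8698/195333, -18825/130222)
c = (0, 11/4, 2, -103/60)
Ac = (0, 0, 11/4, -2)
Σ b_i: 762867/716221·1 + 532705/4297326·1 + (-8698/195333)·1 + (-18825/130222)·1 = 1 ✓
b·c: 532705/4297326·11/4 + (-8698/195333)·2 + (-18825/130222)·(-103/60) = 1/2 ✓
b·c²: 532705/4297326·121/16 + (-8698/195333)·4 + (-18825/130222)·10609/3600 = 1/3 ✓
b·Ac: (-8698/195333)·11/4 + (-18825/130222)·(-2) = 1/6 ✓
b·c³: 532705/4297326·1331/64 + (-8698/195333)·8 + (-18825/130222)·(-1092727/216000) = 276883193/93759840 ≠ 1/4 ⇒ order 3.
b·(c∘Ac): (-8698/195333)·11/2 + (-18825/130222)·103/30 = -579151/781332 ≠ 1/8
b·Ac²: (-8698/195333)·121/16 + (-18825/130222)·(-65/8) = 2618417/3125328 ≠ 1/12
b·A²c: (-18825/130222)·77/16 = -1449525/2083552 ≠ 1/24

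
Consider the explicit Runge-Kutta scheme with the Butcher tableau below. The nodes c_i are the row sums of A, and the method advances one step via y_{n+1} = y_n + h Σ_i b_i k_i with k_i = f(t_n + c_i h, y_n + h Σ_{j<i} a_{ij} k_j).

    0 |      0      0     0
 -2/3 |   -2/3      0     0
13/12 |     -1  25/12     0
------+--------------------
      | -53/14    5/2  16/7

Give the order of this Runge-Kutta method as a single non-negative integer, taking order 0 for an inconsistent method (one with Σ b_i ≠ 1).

1

b = (-53/14, 5/2, 16/7)
c = (0, -2/3, 13/12)
Ac = (0, 0, -25/18)
Σ b_i: (-53/14)·1 + 5/2·1 + 16/7·1 = 1 ✓
b·c: 5/2·(-2/3) + 16/7·13/12 = 17/21 ≠ 1/2 ⇒ order 1.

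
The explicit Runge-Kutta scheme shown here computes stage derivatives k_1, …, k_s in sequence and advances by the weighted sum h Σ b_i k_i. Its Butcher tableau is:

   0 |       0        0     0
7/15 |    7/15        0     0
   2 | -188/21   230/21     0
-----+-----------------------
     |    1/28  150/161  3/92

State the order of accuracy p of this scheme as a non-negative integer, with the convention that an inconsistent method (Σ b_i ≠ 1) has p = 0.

b = (1/28, 150/161, 3/92)
c = (0, 7/15, 2)
Ac = (0, 0, 46/9)
Σ b_i: 1/28·1 + 150/161·1 + 3/92·1 = 1 ✓
b·c: 150/161·7/15 + 3/92·2 = 1/2 ✓
b·c²: 150/161·49/225 + 3/92·4 = 1/3 ✓
b·Ac: 3/92·46/9 = 1/6 ✓; 3 stages ⇒ order 3.

3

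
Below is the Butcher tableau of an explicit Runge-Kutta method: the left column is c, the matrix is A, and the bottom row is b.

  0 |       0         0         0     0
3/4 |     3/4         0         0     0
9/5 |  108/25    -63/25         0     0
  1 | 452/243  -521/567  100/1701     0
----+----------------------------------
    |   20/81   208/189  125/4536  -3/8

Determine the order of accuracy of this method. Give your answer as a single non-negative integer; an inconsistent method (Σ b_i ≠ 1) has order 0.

4

b = (20/81, 208/189, 125/4536, -3/8)
c = (0, 3/4, 9/5, 1)
Ac = (0, 0, -189/100, -7/12)
Σ b_i: 20/81·1 + 208/189·1 + 125/4536·1 + (-3/8)·1 = 1 ✓
b·c: 208/189·3/4 + 125/4536·9/5 + (-3/8)·1 = 1/2 ✓
b·c²: 208/189·9/16 + 125/4536·81/25 + (-3/8)·1 = 1/3 ✓
b·Ac: 125/4536·(-189/100) + (-3/8)·(-7/12) = 1/6 ✓
b·c³: 208/189·27/64 + 125/4536·729/125 + (-3/8)·1 = 1/4 ✓
b·(c∘Ac): 125/4536·(-1701/500) + (-3/8)·(-7/12) = 1/8 ✓
b·Ac²: 125/4536·(-567/400) + (-3/8)·(-47/144) = 1/12 ✓
b·A²c: (-3/8)·(-1/9) = 1/24 ✓; 4 stages ⇒ order 4.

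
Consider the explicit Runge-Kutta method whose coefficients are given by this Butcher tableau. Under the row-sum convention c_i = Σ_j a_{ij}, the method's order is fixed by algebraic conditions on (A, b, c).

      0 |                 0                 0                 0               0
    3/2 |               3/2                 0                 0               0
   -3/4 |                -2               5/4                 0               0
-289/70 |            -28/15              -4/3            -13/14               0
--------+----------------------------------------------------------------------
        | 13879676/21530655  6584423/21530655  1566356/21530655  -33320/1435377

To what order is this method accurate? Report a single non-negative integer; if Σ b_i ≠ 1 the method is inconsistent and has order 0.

b = (13879676/21530655, 6584423/21530655, 1566356/21530655, -33320/1435377)
c = (0, 3/2, -3/4, -289/70)
Ac = (0, 0, 15/8, -73/56)
Σ b_i: 13879676/21530655·1 + 6584423/21530655·1 + 1566356/21530655·1 + (-33320/1435377)·1 = 1 ✓
b·c: 6584423/21530655·3/2 + 1566356/21530655·(-3/4) + (-33320/1435377)·(-289/70) = 1/2 ✓
b·c²: 6584423/21530655·9/4 + 1566356/21530655·9/16 + (-33320/1435377)·83521/4900 = 1/3 ✓
b·Ac: 1566356/21530655·15/8 + (-33320/1435377)·(-73/56) = 1/6 ✓
b·c³: 6584423/21530655·27/8 + 1566356/21530655·(-27/64) + (-33320/1435377)·(-24137569/343000) = 10590254723/4019055600 ≠ 1/4 ⇒ order 3.
b·(c∘Ac): 1566356/21530655·(-45/32) + (-33320/1435377)·21097/3920 = -2609363/11483016 ≠ 1/8
b·Ac²: 1566356/21530655·45/16 + (-33320/1435377)·(-789/224) = 274037/956918 ≠ 1/12
b·A²c: (-33320/1435377)·(-195/112) = 38675/956918 ≠ 1/24

3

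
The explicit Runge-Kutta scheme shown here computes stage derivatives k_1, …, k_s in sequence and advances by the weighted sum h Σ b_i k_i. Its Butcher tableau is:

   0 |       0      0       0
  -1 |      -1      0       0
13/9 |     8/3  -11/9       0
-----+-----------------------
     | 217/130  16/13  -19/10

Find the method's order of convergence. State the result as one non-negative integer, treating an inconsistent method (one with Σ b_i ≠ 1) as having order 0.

b = (217/130, 16/13, -19/10)
c = (0, -1, 13/9)
Ac = (0, 0, 11/9)
Σ b_i: 217/130·1 + 16/13·1 + (-19/10)·1 = 1 ✓
b·c: 16/13·(-1) + (-19/10)·13/9 = -4651/1170 ≠ 1/2 ⇒ order 1.

1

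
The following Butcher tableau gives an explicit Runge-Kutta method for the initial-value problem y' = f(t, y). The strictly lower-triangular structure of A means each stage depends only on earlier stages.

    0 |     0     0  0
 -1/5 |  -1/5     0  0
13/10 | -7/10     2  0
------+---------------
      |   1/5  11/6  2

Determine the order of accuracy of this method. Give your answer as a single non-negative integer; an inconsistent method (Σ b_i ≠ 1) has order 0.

b = (1/5, 11/6, 2)
c = (0, -1/5, 13/10)
Ac = (0, 0, -2/5)
Σ b_i: 1/5·1 + 11/6·1 + 2·1 = 121/30 ≠ 1 ⇒ order 0.

0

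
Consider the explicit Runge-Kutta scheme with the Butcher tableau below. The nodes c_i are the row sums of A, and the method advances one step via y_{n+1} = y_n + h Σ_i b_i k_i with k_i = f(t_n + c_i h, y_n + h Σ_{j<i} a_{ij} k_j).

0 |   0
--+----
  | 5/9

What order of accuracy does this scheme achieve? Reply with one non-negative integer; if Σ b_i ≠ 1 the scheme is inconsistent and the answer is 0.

0

b = (5/9)
c = (0)
Σ b_i: 5/9·1 = 5/9 ≠ 1 ⇒ order 0.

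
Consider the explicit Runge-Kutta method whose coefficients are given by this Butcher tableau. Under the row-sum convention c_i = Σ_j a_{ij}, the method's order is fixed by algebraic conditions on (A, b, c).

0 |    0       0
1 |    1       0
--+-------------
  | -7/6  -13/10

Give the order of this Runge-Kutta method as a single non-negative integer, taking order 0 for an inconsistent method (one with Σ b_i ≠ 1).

b = (-7/6, -13/10)
c = (0, 1)
Σ b_i: (-7/6)·1 + (-13/10)·1 = -37/15 ≠ 1 ⇒ order 0.

0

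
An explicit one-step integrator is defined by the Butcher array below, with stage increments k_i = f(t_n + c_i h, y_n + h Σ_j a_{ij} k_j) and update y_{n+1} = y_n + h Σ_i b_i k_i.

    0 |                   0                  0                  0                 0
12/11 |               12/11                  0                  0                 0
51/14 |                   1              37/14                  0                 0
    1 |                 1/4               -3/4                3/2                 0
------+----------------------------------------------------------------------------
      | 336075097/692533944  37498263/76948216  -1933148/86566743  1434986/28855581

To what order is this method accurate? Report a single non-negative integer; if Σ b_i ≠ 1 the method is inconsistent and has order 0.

b = (336075097/692533944, 37498263/76948216, -1933148/86566743, 1434986/28855581)
c = (0, 12/11, 51/14, 1)
Ac = (0, 0, 222/77, 1431/308)
Σ b_i: 336075097/692533944·1 + 37498263/76948216·1 + (-1933148/86566743)·1 + 1434986/28855581·1 = 1 ✓
b·c: 37498263/76948216·12/11 + (-1933148/86566743)·51/14 + 1434986/28855581·1 = 1/2 ✓
b·c²: 37498263/76948216·144/121 + (-1933148/86566743)·2601/196 + 1434986/28855581·1 = 1/3 ✓
b·Ac: (-1933148/86566743)·222/77 + 1434986/28855581·1431/308 = 1/6 ✓
b·c³: 37498263/76948216·1728/1331 + (-1933148/86566743)·132651/2744 + 1434986/28855581·1 = -22919573/57711162 ≠ 1/4 ⇒ order 3.
b·(c∘Ac): (-1933148/86566743)·5661/539 + 1434986/28855581·1431/308 = -738593/211607594 ≠ 1/8
b·Ac²: (-1933148/86566743)·2664/847 + 1434986/28855581·901827/47432 = 2593024969/2962506316 ≠ 1/12
b·A²c: 1434986/28855581·333/77 = 22754778/105803797 ≠ 1/24

3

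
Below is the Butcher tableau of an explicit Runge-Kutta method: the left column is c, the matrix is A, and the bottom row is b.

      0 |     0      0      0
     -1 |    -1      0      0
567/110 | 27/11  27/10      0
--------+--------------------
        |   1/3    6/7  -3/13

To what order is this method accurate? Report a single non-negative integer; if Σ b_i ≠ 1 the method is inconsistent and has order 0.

0

b = (1/3, 6/7, -3/13)
c = (0, -1, 567/110)
Ac = (0, 0, -27/10)
Σ b_i: 1/3·1 + 6/7·1 + (-3/13)·1 = 262/273 ≠ 1 ⇒ order 0.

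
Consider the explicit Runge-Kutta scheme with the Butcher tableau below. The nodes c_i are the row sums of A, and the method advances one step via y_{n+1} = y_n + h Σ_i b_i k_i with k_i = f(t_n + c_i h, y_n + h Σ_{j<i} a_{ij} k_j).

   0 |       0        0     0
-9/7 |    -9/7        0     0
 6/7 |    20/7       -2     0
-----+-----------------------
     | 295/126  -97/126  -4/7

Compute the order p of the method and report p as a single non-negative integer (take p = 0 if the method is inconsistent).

2

b = (295/126, -97/126, -4/7)
c = (0, -9/7, 6/7)
Ac = (0, 0, 18/7)
Σ b_i: 295/126·1 + (-97/126)·1 + (-4/7)·1 = 1 ✓
b·c: (-97/126)·(-9/7) + (-4/7)·6/7 = 1/2 ✓
b·c²: (-97/126)·81/49 + (-4/7)·36/49 = -1161/686 ≠ 1/3 ⇒ order 2.
b·Ac: (-4/7)·18/7 = -72/49 ≠ 1/6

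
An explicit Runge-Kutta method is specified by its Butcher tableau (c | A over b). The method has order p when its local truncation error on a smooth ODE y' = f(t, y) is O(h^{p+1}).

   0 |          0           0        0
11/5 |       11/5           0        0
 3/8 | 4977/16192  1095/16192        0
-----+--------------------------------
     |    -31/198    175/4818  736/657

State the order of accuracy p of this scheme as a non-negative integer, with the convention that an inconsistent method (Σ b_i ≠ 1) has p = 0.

b = (-31/198, 175/4818, 736/657)
c = (0, 11/5, 3/8)
Ac = (0, 0, 219/1472)
Σ b_i: (-31/198)·1 + 175/4818·1 + 736/657·1 = 1 ✓
b·c: 175/4818·11/5 + 736/657·3/8 = 1/2 ✓
b·c²: 175/4818·121/25 + 736/657·9/64 = 1/3 ✓
b·Ac: 736/657·219/1472 = 1/6 ✓; 3 stages ⇒ order 3.

3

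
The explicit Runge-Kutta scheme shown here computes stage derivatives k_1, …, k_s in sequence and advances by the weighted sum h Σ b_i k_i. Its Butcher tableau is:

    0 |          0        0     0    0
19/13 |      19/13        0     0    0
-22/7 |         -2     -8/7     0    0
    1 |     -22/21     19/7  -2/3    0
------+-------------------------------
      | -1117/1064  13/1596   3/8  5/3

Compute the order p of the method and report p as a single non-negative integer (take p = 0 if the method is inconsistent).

2

b = (-1117/1064, 13/1596, 3/8, 5/3)
c = (0, 19/13, -22/7, 1)
Ac = (0, 0, -152/91, 1655/273)
Σ b_i: (-1117/1064)·1 + 13/1596·1 + 3/8·1 + 5/3·1 = 1 ✓
b·c: 13/1596·19/13 + 3/8·(-22/7) + 5/3·1 = 1/2 ✓
b·c²: 13/1596·361/169 + 3/8·484/49 + 5/3·1 = 13729/2548 ≠ 1/3 ⇒ order 2.
b·Ac: 3/8·(-152/91) + 5/3·1655/273 = 7762/819 ≠ 1/6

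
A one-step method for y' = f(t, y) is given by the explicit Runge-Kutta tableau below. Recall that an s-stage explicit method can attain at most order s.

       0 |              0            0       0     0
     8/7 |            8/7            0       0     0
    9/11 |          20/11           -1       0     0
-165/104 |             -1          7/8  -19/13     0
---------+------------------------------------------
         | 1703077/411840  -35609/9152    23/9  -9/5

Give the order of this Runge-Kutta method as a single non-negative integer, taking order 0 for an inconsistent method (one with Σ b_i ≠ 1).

b = (1703077/411840, -35609/9152, 23/9, -9/5)
c = (0, 8/7, 9/11, -165/104)
Ac = (0, 0, -8/7, -28/143)
Σ b_i: 1703077/411840·1 + (-35609/9152)·1 + 23/9·1 + (-9/5)·1 = 1 ✓
b·c: (-35609/9152)·8/7 + 23/9·9/11 + (-9/5)·(-165/104) = 1/2 ✓
b·c²: (-35609/9152)·64/49 + 23/9·81/121 + (-9/5)·27225/10816 = -72391075/9161152 ≠ 1/3 ⇒ order 2.
b·Ac: 23/9·(-8/7) + (-9/5)·(-28/143) = -115684/45045 ≠ 1/6

2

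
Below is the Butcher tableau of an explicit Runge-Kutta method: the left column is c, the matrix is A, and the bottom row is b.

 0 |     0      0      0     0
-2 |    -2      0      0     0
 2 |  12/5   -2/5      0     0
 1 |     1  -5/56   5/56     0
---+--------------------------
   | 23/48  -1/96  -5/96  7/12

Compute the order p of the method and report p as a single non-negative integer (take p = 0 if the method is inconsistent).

4

b = (23/48, -1/96, -5/96, 7/12)
c = (0, -2, 2, 1)
Ac = (0, 0, 4/5, 5/14)
Σ b_i: 23/48·1 + (-1/96)·1 + (-5/96)·1 + 7/12·1 = 1 ✓
b·c: (-1/96)·(-2) + (-5/96)·2 + 7/12·1 = 1/2 ✓
b·c²: (-1/96)·4 + (-5/96)·4 + 7/12·1 = 1/3 ✓
b·Ac: (-5/96)·4/5 + 7/12·5/14 = 1/6 ✓
b·c³: (-1/96)·(-8) + (-5/96)·8 + 7/12·1 = 1/4 ✓
b·(c∘Ac): (-5/96)·8/5 + 7/12·5/14 = 1/8 ✓
b·Ac²: (-5/96)·(-8/5) = 1/12 ✓
b·A²c: 7/12·1/14 = 1/24 ✓; 4 stages ⇒ order 4.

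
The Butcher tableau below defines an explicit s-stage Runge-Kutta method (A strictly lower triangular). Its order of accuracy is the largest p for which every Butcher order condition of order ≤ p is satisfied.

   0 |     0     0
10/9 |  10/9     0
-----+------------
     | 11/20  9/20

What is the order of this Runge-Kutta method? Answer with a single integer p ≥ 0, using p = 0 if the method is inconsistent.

b = (11/20, 9/20)
c = (0, 10/9)
Σ b_i: 11/20·1 + 9/20·1 = 1 ✓
b·c: 9/20·10/9 = 1/2 ✓; 2 stages ⇒ order 2.

2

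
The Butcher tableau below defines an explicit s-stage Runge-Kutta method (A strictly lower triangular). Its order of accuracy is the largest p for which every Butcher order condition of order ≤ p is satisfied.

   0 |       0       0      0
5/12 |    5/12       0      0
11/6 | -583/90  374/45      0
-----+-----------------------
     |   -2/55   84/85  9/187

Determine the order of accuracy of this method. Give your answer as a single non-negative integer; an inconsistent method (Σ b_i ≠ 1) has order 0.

3

b = (-2/55, 84/85, 9/187)
c = (0, 5/12, 11/6)
Ac = (0, 0, 187/54)
Σ b_i: (-2/55)·1 + 84/85·1 + 9/187·1 = 1 ✓
b·c: 84/85·5/12 + 9/187·11/6 = 1/2 ✓
b·c²: 84/85·25/144 + 9/187·121/36 = 1/3 ✓
b·Ac: 9/187·187/54 = 1/6 ✓; 3 stages ⇒ order 3.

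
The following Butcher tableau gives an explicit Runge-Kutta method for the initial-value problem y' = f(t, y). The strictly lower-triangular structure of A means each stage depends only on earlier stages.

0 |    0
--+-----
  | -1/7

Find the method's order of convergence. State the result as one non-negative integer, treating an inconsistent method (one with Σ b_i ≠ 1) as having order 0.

b = (-1/7)
c = (0)
Σ b_i: (-1/7)·1 = -1/7 ≠ 1 ⇒ order 0.

0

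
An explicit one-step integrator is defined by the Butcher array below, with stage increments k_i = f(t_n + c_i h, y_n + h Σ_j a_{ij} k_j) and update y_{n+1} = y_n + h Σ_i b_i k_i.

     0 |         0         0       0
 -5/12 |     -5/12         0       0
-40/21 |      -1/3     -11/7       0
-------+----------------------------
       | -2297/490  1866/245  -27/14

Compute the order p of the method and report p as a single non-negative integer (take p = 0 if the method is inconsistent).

b = (-2297/490, 1866/245, -27/14)
c = (0, -5/12, -40/21)
Ac = (0, 0, 55/84)
Σ b_i: (-2297/490)·1 + 1866/245·1 + (-27/14)·1 = 1 ✓
b·c: 1866/245·(-5/12) + (-27/14)·(-40/21) = 1/2 ✓
b·c²: 1866/245·25/144 + (-27/14)·1600/441 = -46715/8232 ≠ 1/3 ⇒ order 2.
b·Ac: (-27/14)·55/84 = -495/392 ≠ 1/6

2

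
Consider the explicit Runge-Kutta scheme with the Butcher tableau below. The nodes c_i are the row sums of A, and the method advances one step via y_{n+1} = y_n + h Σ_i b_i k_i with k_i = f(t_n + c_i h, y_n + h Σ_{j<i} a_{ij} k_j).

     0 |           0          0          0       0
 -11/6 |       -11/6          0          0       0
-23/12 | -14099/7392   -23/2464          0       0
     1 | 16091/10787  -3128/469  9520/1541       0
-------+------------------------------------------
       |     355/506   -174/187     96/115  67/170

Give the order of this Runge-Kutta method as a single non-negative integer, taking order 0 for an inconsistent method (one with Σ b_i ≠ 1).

b = (355/506, -174/187, 96/115, 67/170)
c = (0, -11/6, -23/12, 1)
Ac = (0, 0, 23/1344, 544/1407)
Σ b_i: 355/506·1 + (-174/187)·1 + 96/115·1 + 67/170·1 = 1 ✓
b·c: (-174/187)·(-11/6) + 96/115·(-23/12) + 67/170·1 = 1/2 ✓
b·c²: (-174/187)·121/36 + 96/115·529/144 + 67/170·1 = 1/3 ✓
b·Ac: 96/115·23/1344 + 67/170·544/1407 = 1/6 ✓
b·c³: (-174/187)·(-1331/216) + 96/115·(-12167/1728) + 67/170·1 = 1/4 ✓
b·(c∘Ac): 96/115·(-529/16128) + 67/170·544/1407 = 1/8 ✓
b·Ac²: 96/115·(-253/8064) + 67/170·391/1407 = 1/12 ✓
b·A²c: 67/170·85/804 = 1/24 ✓; 4 stages ⇒ order 4.

4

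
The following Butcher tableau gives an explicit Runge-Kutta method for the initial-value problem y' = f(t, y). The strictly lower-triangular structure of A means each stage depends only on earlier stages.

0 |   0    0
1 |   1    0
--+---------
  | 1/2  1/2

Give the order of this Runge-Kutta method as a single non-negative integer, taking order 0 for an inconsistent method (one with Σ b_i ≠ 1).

2

b = (1/2, 1/2)
c = (0, 1)
Σ b_i: 1/2·1 + 1/2·1 = 1 ✓
b·c: 1/2·1 = 1/2 ✓; 2 stages ⇒ order 2.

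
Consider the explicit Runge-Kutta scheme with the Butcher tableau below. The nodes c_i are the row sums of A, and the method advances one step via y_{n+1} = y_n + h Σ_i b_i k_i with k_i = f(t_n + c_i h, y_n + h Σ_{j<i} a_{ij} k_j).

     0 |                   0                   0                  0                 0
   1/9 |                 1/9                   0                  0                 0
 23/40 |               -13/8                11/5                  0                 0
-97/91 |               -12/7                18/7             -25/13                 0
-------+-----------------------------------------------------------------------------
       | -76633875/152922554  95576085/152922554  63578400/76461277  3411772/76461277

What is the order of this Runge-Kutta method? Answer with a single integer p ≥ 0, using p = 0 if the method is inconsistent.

3

b = (-76633875/152922554, 95576085/152922554, 63578400/76461277, 3411772/76461277)
c = (0, 1/9, 23/40, -97/91)
Ac = (0, 0, 11/45, -597/728)
Σ b_i: (-76633875/152922554)·1 + 95576085/152922554·1 + 63578400/76461277·1 + 3411772/76461277·1 = 1 ✓
b·c: 95576085/152922554·1/9 + 63578400/76461277·23/40 + 3411772/76461277·(-97/91) = 1/2 ✓
b·c²: 95576085/152922554·1/81 + 63578400/76461277·529/1600 + 3411772/76461277·9409/8281 = 1/3 ✓
b·Ac: 63578400/76461277·11/45 + 3411772/76461277·(-597/728) = 1/6 ✓
b·c³: 95576085/152922554·1/729 + 63578400/76461277·12167/64000 + 3411772/76461277·(-912673/753571) = 1576470329927/15029228607120 ≠ 1/4 ⇒ order 3.
b·(c∘Ac): 63578400/76461277·253/1800 + 3411772/76461277·57909/66248 = 71511665/458767662 ≠ 1/8
b·Ac²: 63578400/76461277·11/405 + 3411772/76461277·(-31663/52416) = -144345337/33031271664 ≠ 1/12
b·A²c: 3411772/76461277·(-55/117) = -14434420/688151493 ≠ 1/24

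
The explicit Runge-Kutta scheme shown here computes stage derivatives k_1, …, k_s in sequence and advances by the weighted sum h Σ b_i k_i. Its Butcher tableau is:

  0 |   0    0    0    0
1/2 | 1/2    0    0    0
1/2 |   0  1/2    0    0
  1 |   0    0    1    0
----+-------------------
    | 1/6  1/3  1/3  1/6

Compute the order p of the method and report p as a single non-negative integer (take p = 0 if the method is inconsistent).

4

b = (1/6, 1/3, 1/3, 1/6)
c = (0, 1/2, 1/2, 1)
Ac = (0, 0, 1/4, 1/2)
Σ b_i: 1/6·1 + 1/3·1 + 1/3·1 + 1/6·1 = 1 ✓
b·c: 1/3·1/2 + 1/3·1/2 + 1/6·1 = 1/2 ✓
b·c²: 1/3·1/4 + 1/3·1/4 + 1/6·1 = 1/3 ✓
b·Ac: 1/3·1/4 + 1/6·1/2 = 1/6 ✓
b·c³: 1/3·1/8 + 1/3·1/8 + 1/6·1 = 1/4 ✓
b·(c∘Ac): 1/3·1/8 + 1/6·1/2 = 1/8 ✓
b·Ac²: 1/3·1/8 + 1/6·1/4 = 1/12 ✓
b·A²c: 1/6·1/4 = 1/24 ✓; 4 stages ⇒ order 4.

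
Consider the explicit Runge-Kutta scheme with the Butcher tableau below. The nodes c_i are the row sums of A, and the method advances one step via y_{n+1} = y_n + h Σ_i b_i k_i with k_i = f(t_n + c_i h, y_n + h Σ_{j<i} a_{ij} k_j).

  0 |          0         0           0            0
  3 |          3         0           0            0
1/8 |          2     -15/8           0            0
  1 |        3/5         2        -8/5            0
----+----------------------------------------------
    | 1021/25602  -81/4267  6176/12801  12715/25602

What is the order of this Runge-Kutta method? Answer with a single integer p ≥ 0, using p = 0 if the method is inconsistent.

b = (1021/25602, -81/4267, 6176/12801, 12715/25602)
c = (0, 3, 1/8, 1)
Ac = (0, 0, -45/8, 29/5)
Σ b_i: 1021/25602·1 + (-81/4267)·1 + 6176/12801·1 + 12715/25602·1 = 1 ✓
b·c: (-81/4267)·3 + 6176/12801·1/8 + 12715/25602·1 = 1/2 ✓
b·c²: (-81/4267)·9 + 6176/12801·1/64 + 12715/25602·1 = 1/3 ✓
b·Ac: 6176/12801·(-45/8) + 12715/25602·29/5 = 1/6 ✓
b·c³: (-81/4267)·27 + 6176/12801·1/512 + 12715/25602·1 = -1021/68272 ≠ 1/4 ⇒ order 3.
b·(c∘Ac): 6176/12801·(-45/64) + 12715/25602·29/5 = 32531/12801 ≠ 1/8
b·Ac²: 6176/12801·(-135/8) + 12715/25602·719/40 = 160897/204816 ≠ 1/12
b·A²c: 12715/25602·9 = 38145/8534 ≠ 1/24

3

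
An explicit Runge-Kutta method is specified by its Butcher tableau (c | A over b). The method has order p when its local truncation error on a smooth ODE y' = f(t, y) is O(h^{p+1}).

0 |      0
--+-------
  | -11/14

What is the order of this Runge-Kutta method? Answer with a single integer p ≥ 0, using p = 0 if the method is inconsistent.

0

b = (-11/14)
c = (0)
Σ b_i: (-11/14)·1 = -11/14 ≠ 1 ⇒ order 0.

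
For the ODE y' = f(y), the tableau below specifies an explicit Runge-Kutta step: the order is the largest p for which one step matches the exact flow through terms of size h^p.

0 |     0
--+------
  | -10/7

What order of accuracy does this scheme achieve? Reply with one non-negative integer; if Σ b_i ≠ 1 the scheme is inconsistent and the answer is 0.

b = (-10/7)
c = (0)
Σ b_i: (-10/7)·1 = -10/7 ≠ 1 ⇒ order 0.

0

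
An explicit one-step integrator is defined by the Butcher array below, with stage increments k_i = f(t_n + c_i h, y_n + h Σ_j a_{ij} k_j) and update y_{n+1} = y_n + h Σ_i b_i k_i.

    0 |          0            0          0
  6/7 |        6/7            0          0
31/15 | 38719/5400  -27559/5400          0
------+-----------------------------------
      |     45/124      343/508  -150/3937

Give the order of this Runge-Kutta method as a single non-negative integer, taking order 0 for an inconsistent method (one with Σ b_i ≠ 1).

b = (45/124, 343/508, -150/3937)
c = (0, 6/7, 31/15)
Ac = (0, 0, -3937/900)
Σ b_i: 45/124·1 + 343/508·1 + (-150/3937)·1 = 1 ✓
b·c: 343/508·6/7 + (-150/3937)·31/15 = 1/2 ✓
b·c²: 343/508·36/49 + (-150/3937)·961/225 = 1/3 ✓
b·Ac: (-150/3937)·(-3937/900) = 1/6 ✓; 3 stages ⇒ order 3.

3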